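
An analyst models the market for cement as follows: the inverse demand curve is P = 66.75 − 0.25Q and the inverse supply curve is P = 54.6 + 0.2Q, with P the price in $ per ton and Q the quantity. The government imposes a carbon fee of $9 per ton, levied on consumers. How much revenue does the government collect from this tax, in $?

Rewrite in direct form: Qd = 267 − 4P and Qs = 5P − 273.
Before the tax: set 267 − 4P = 5P − 273 → P* = $60, Q* = 27.
With the tax collected from consumers, demand (in seller-price terms) shifts: Qd = 267 − 4(P + 9).
New equilibrium: consumers pay $65, sellers receive $56, Q = 7. (Wedge: Pb − Ps = 9.)
Revenue = t · Q = 9 · 7 = $63.

Tax revenue = $63.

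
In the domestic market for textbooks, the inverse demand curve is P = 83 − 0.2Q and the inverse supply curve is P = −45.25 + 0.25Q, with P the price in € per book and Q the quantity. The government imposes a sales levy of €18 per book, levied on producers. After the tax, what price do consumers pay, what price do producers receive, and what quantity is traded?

Inverting to Q(P) form: Qd = 415 − 5P; Qs = 4P + 181.
Without the tax, 415 − 5P = 4P + 181 gives 9P = 234, so P* = €26 and Q* = 285.
With the tax collected from producers, supply shifts: Qs = 4(P − 18) + 181.
New equilibrium: consumers pay €34, producers receive €16, Q = 245. (Wedge: Pb − Ps = 18.)

Consumers pay €34; producers receive €16; quantity = 245.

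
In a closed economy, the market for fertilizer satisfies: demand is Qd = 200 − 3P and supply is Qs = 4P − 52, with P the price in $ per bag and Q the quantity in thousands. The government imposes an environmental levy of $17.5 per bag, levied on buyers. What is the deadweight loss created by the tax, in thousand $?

Deadweight loss = $262.5 thousand.

Without the tax, 200 − 3P = 4P − 52 gives 7P = 252, so P* = $36 and Q* = 92.
With the tax collected from buyers, demand (in seller-price terms) shifts: Qd = 200 − 3(P + 17.5).
Solving gives Q = 62 with buyers paying $46 and suppliers receiving $28.5 (the $17.5 wedge).
Quantity falls by |ΔQ| = |92 − 62| = 30.
DWL = ½ · t · |ΔQ| = ½ · 17.5 · 30 = $262.5.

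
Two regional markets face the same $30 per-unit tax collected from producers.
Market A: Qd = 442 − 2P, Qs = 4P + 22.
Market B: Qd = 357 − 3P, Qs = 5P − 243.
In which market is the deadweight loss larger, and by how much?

Market A: pre-tax P* = $70, Q* = 302; post-tax Q = 262; deadweight loss = $600.
Market B: pre-tax P* = $75, Q* = 132; post-tax Q = 75.75; deadweight loss = $843.75.
Difference: $600 vs $843.75 → market B is larger by $243.75.

Market B, by $243.75.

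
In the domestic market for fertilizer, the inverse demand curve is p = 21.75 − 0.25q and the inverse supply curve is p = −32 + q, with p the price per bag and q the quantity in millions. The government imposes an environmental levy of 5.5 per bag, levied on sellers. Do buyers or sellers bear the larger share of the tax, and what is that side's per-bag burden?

Rewrite in direct form: qd = 87 − 4p and qs = p + 32.
Before the tax: set 87 − 4p = p + 32 → p* = 11, q* = 43.
With the tax collected from sellers, supply shifts: qs = (p − 5.5) + 32.
New equilibrium: buyers pay 12.1, sellers receive 6.6, q = 38.6. (Wedge: pb − ps = 5.5.)
Per-bag burden: buyers 1.1, sellers 4.4.
Sellers take the larger share because supply is less price-elastic here (demand slope 4 vs supply slope 1).
The less price-elastic side of the market bears the larger share of a per-unit tax.

Sellers bear the larger share: 4.4 per bag.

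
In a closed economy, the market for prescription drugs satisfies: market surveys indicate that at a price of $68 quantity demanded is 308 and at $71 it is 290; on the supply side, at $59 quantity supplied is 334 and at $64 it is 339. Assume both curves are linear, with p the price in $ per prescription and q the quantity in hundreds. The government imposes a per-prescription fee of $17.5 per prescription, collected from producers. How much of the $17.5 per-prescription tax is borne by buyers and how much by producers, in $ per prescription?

Buyers bear $2.5 per prescription; producers bear $15 per prescription.

Demand slope: (290 − 308)/(71 − 68) = -6, so qd = 716 − 6p.
Supply slope: (339 − 334)/(64 − 59) = 1, so qs = p + 275.
Without the tax, 716 − 6p = p + 275 gives 7p = 441, so p* = $63 and q* = 338.
With the tax collected from producers, supply shifts: qs = (p − 17.5) + 275.
New equilibrium: buyers pay $65.5, producers receive $48, q = 323. (Wedge: pb − ps = 17.5.)
Burden on buyers: $2.5; on producers: $15. (They sum to $17.5.)
The less price-elastic side of the market bears the larger share of a per-unit tax.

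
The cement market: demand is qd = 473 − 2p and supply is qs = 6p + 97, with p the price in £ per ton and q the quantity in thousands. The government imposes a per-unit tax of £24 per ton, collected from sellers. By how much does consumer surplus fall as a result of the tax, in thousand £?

Without the tax, 473 − 2p = 6p + 97 gives 8p = 376, so p* = £47 and q* = 379.
With the tax collected from sellers, supply shifts: qs = 6(p − 24) + 97.
New equilibrium: buyers pay £65, sellers receive £41, q = 343. (Wedge: pb − ps = 24.)
ΔCS is the trapezoid between Q = 343 and Q = 379 of height £18: ½ · (379 + 343) · 18 = £6498.

Consumer surplus falls by £6498 thousand.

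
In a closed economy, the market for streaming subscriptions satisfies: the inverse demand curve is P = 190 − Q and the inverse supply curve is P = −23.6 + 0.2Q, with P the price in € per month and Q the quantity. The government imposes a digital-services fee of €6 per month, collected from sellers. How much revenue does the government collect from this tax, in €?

Inverting to Q(P) form: Qd = 190 − P; Qs = 5P + 118.
Before the tax: set 190 − P = 5P + 118 → P* = €12, Q* = 178.
With the tax collected from sellers, supply shifts: Qs = 5(P − 6) + 118.
New equilibrium: consumers pay €17, sellers receive €11, Q = 173. (Wedge: Pb − Ps = 6.)
Revenue = t · Q = 6 · 173 = €1038.

Tax revenue = €1038.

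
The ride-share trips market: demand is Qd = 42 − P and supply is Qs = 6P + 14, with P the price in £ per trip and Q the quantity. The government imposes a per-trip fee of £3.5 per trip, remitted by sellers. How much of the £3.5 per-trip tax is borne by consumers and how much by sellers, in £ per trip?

Before the tax: set 42 − P = 6P + 14 → P* = £4, Q* = 38.
With the tax collected from sellers, supply shifts: Qs = 6(P − 3.5) + 14.
Solving gives Q = 35 with consumers paying £7 and sellers receiving £3.5 (the £3.5 wedge).
Burden on consumers: £3; on sellers: £0.5. (They sum to £3.5.)

Consumers bear £3 per trip; sellers bear £0.5 per trip.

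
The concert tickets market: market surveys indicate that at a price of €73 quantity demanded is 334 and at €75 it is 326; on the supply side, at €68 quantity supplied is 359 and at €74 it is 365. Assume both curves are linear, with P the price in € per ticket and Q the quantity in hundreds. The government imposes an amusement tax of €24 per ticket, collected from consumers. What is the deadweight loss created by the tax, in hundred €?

Deadweight loss = €230.4 hundred.

Demand slope: (326 − 334)/(75 − 73) = -4, so Qd = 626 − 4P.
Supply slope: (365 − 359)/(74 − 68) = 1, so Qs = P + 291.
Without the tax, 626 − 4P = P + 291 gives 5P = 335, so P* = €67 and Q* = 358.
With the tax collected from consumers, demand (in seller-price terms) shifts: Qd = 626 − 4(P + 24).
Solving gives Q = 338.8 with consumers paying €71.8 and suppliers receiving €47.8 (the €24 wedge).
Quantity falls by |ΔQ| = |358 − 338.8| = 19.2.
DWL = ½ · t · |ΔQ| = ½ · 24 · 19.2 = €230.4.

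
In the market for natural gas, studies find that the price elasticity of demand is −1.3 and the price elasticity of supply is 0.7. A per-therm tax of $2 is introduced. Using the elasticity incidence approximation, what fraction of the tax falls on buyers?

Buyers' share ≈ 0.35.

Incidence ratio: buyers' share ≈ εs / (εs + |εd|) = 0.7 / (0.7 + 1.3) = 0.35.
Supply is the less elastic side, so buyers bear the smaller share.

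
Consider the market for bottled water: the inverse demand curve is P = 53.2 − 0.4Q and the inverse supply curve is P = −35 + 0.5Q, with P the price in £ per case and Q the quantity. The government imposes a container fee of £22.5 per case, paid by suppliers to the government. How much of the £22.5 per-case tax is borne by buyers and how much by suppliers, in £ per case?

Rewrite in direct form: Qd = 133 − 2.5P and Qs = 2P + 70.
Before the tax: set 133 − 2.5P = 2P + 70 → P* = £14, Q* = 98.
With the tax collected from suppliers, supply shifts: Qs = 2(P − 22.5) + 70.
New equilibrium: buyers pay £24, suppliers receive £1.5, Q = 73. (Wedge: Pb − Ps = 22.5.)
Burden on buyers: £10; on suppliers: £12.5. (They sum to £22.5.)
The less price-elastic side of the market bears the larger share of a per-unit tax.

Buyers bear £10 per case; suppliers bear £12.5 per case.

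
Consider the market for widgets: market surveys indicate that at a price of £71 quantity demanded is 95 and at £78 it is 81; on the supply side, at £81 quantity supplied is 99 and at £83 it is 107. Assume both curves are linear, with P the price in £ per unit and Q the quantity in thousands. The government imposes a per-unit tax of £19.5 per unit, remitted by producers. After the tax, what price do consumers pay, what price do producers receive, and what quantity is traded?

Consumers pay £90; producers receive £70.5; quantity = 57.

Demand slope: (81 − 95)/(78 − 71) = -2, so Qd = 237 − 2P.
Supply slope: (107 − 99)/(83 − 81) = 4, so Qs = 4P − 225.
Without the tax, 237 − 2P = 4P − 225 gives 6P = 462, so P* = £77 and Q* = 83.
With the tax collected from producers, supply shifts: Qs = 4(P − 19.5) − 225.
New equilibrium: consumers pay £90, producers receive £70.5, Q = 57. (Wedge: Pb − Ps = 19.5.)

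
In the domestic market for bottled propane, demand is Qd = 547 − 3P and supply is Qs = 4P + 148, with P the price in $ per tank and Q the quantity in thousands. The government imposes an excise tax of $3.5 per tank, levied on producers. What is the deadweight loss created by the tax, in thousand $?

Before the tax: set 547 − 3P = 4P + 148 → P* = $57, Q* = 376.
With the tax collected from producers, supply shifts: Qs = 4(P − 3.5) + 148.
New equilibrium: consumers pay $59, producers receive $55.5, Q = 370. (Wedge: Pb − Ps = 3.5.)
Quantity falls by |ΔQ| = |376 − 370| = 6.
DWL = ½ · t · |ΔQ| = ½ · 3.5 · 6 = $10.5.

Deadweight loss = $10.5 thousand.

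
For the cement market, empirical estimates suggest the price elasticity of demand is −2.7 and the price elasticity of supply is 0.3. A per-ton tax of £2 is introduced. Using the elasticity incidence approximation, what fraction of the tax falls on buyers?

Buyers' share ≈ 0.1.

Incidence ratio: buyers' share ≈ εs / (εs + |εd|) = 0.3 / (0.3 + 2.7) = 0.1.
Supply is the less elastic side, so buyers bear the smaller share.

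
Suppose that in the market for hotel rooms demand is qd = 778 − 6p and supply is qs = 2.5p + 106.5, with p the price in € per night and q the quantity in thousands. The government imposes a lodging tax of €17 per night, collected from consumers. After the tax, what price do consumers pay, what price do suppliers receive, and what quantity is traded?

Before the tax: set 778 − 6p = 2.5p + 106.5 → p* = €79, q* = 304.
With the tax collected from consumers, demand (in seller-price terms) shifts: qd = 778 − 6(p + 17).
Solving gives q = 274 with consumers paying €84 and suppliers receiving €67 (the €17 wedge).

Consumers pay €84; suppliers receive €67; quantity = 274.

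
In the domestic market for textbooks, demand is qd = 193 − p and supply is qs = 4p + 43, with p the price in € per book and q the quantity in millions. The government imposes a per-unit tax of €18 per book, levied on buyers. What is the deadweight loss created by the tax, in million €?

Before the tax: set 193 − p = 4p + 43 → p* = €30, q* = 163.
With the tax collected from buyers, demand (in seller-price terms) shifts: qd = 193 − (p + 18).
New equilibrium: buyers pay €44.4, sellers receive €26.4, q = 148.6. (Wedge: pb − ps = 18.)
Quantity falls by |ΔQ| = |163 − 148.6| = 14.4.
DWL = ½ · t · |ΔQ| = ½ · 18 · 14.4 = €129.6.

Deadweight loss = €129.6 million.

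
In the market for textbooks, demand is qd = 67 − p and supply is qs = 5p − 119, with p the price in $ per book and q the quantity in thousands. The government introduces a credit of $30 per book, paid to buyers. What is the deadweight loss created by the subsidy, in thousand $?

Without the subsidy, 67 − p = 5p − 119 gives 6p = 186, so p* = $31 and q* = 36.
With a per-unit subsidy paid to buyers, each effectively pays p − 30, so demand becomes qd = 67 − (p − 30).
New equilibrium: buyers pay $6, producers receive $36, q = 61. (Wedge: pb − ps = −30.)
Quantity rises by |ΔQ| = |36 − 61| = 25.
DWL = ½ · t · |ΔQ| = ½ · 30 · 25 = $375.

Deadweight loss = $375 thousand.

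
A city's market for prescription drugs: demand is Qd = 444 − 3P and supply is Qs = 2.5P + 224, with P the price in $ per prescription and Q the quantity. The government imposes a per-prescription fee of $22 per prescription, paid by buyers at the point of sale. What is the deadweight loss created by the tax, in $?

Deadweight loss = $330.

Before the tax: set 444 − 3P = 2.5P + 224 → P* = $40, Q* = 324.
With the tax collected from buyers, demand (in seller-price terms) shifts: Qd = 444 − 3(P + 22).
New equilibrium: buyers pay $50, producers receive $28, Q = 294. (Wedge: Pb − Ps = 22.)
Quantity falls by |ΔQ| = |324 − 294| = 30.
DWL = ½ · t · |ΔQ| = ½ · 22 · 30 = $330.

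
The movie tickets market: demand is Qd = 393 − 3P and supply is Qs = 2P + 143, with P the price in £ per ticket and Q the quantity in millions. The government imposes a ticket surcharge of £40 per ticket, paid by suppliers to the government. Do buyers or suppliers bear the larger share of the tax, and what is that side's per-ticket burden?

Suppliers bear the larger share: £24 per ticket.

Without the tax, 393 − 3P = 2P + 143 gives 5P = 250, so P* = £50 and Q* = 243.
With the tax collected from suppliers, supply shifts: Qs = 2(P − 40) + 143.
New equilibrium: buyers pay £66, suppliers receive £26, Q = 195. (Wedge: Pb − Ps = 40.)
Per-ticket burden: buyers £16, suppliers £24.
Suppliers take the larger share because supply is less price-elastic here (demand slope 3 vs supply slope 2).
The less price-elastic side of the market bears the larger share of a per-unit tax.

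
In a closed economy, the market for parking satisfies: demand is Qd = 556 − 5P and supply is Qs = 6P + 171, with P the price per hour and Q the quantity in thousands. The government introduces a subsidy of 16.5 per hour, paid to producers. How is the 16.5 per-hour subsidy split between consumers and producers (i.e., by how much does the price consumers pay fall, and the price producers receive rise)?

Without the subsidy, 556 − 5P = 6P + 171 gives 11P = 385, so P* = 35 and Q* = 381.
With a per-unit subsidy paid to producers, each receives P + 16.5 per unit sold, so supply becomes Qs = 6(P + 16.5) + 171.
Solving gives Q = 426 with consumers paying 26 and producers receiving 42.5 (the 16.5 wedge).
Gain to consumers: 9; to producers: 7.5. (They sum to 16.5.)

Consumers gain 9 per hour; producers gain 7.5 per hour.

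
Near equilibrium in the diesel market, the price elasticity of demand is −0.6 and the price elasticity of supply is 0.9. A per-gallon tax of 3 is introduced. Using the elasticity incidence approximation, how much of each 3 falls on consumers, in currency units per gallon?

Consumers bear ≈ 1.8 per gallon.

Incidence ratio: consumers' share ≈ εs / (εs + |εd|) = 0.9 / (0.9 + 0.6) = 0.6.
So consumers bear ≈ 0.6 × 3 = 1.8; suppliers bear 1.2.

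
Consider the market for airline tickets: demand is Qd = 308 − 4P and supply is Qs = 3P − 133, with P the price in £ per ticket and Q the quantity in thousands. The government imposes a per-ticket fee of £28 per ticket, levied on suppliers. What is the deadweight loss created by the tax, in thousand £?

Without the tax, 308 − 4P = 3P − 133 gives 7P = 441, so P* = £63 and Q* = 56.
With the tax collected from suppliers, supply shifts: Qs = 3(P − 28) − 133.
Solving gives Q = 8 with buyers paying £75 and suppliers receiving £47 (the £28 wedge).
Quantity falls by |ΔQ| = |56 − 8| = 48.
DWL = ½ · t · |ΔQ| = ½ · 28 · 48 = £672.

Deadweight loss = £672 thousand.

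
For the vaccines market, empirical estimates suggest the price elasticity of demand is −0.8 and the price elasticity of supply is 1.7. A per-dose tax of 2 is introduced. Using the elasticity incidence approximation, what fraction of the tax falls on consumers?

Consumers' share ≈ 0.68.

Incidence ratio: consumers' share ≈ εs / (εs + |εd|) = 1.7 / (1.7 + 0.8) = 0.68.
Supply is the more elastic side, so consumers bear the larger share.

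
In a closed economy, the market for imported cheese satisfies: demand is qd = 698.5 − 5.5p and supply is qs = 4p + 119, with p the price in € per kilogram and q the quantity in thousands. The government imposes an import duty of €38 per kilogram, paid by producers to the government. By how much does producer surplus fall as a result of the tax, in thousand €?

Without the tax, 698.5 − 5.5p = 4p + 119 gives 9.5p = 579.5, so p* = €61 and q* = 363.
With the tax collected from producers, supply shifts: qs = 4(p − 38) + 119.
Solving gives q = 275 with buyers paying €77 and producers receiving €39 (the €38 wedge).
ΔPS is the trapezoid between Q = 275 and Q = 363 of height €22: ½ · (363 + 275) · 22 = €7018.

Producer surplus falls by €7018 thousand.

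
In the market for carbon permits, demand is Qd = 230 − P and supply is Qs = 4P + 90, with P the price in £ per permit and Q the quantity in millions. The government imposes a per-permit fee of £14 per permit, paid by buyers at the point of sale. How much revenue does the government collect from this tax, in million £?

Without the tax, 230 − P = 4P + 90 gives 5P = 140, so P* = £28 and Q* = 202.
With the tax collected from buyers, demand (in seller-price terms) shifts: Qd = 230 − (P + 14).
Solving gives Q = 190.8 with buyers paying £39.2 and producers receiving £25.2 (the £14 wedge).
Revenue = t · Q = 14 · 190.8 = £2671.2.

Tax revenue = £2671.2 million.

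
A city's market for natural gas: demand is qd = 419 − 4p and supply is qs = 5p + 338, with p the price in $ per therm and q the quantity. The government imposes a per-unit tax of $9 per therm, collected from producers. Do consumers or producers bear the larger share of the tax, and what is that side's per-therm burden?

Consumers bear the larger share: $5 per therm.

Before the tax: set 419 − 4p = 5p + 338 → p* = $9, q* = 383.
With the tax collected from producers, supply shifts: qs = 5(p − 9) + 338.
New equilibrium: consumers pay $14, producers receive $5, q = 363. (Wedge: pb − ps = 9.)
Per-therm burden: consumers $5, producers $4.
Consumers take the larger share because demand is less price-elastic here (demand slope 4 vs supply slope 5).
The less price-elastic side of the market bears the larger share of a per-unit tax.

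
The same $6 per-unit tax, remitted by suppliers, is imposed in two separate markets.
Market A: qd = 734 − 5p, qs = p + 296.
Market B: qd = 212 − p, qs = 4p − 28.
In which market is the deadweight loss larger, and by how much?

Market A: pre-tax p* = $73, q* = 369; post-tax q = 364; deadweight loss = $15.
Market B: pre-tax p* = $48, q* = 164; post-tax q = 159.2; deadweight loss = $14.4.
Difference: $15 vs $14.4 → market A is larger by $0.6.

Market A, by $0.6.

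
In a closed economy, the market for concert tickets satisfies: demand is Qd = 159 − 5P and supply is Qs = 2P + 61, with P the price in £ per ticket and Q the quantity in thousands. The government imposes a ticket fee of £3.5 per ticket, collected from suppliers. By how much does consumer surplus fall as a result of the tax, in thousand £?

Without the tax, 159 − 5P = 2P + 61 gives 7P = 98, so P* = £14 and Q* = 89.
With the tax collected from suppliers, supply shifts: Qs = 2(P − 3.5) + 61.
Solving gives Q = 84 with buyers paying £15 and suppliers receiving £11.5 (the £3.5 wedge).
ΔCS is the trapezoid between Q = 84 and Q = 89 of height £1: ½ · (89 + 84) · 1 = £86.5.

Consumer surplus falls by £86.5 thousand.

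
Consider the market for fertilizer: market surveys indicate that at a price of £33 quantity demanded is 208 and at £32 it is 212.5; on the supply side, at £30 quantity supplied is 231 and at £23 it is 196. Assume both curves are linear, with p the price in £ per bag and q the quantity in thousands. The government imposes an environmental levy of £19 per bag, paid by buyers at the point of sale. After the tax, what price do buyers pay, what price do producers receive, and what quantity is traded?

Demand slope: (212.5 − 208)/(32 − 33) = -4.5, so qd = 356.5 − 4.5p.
Supply slope: (196 − 231)/(23 − 30) = 5, so qs = 5p + 81.
Without the tax, 356.5 − 4.5p = 5p + 81 gives 9.5p = 275.5, so p* = £29 and q* = 226.
With the tax collected from buyers, demand (in seller-price terms) shifts: qd = 356.5 − 4.5(p + 19).
New equilibrium: buyers pay £39, producers receive £20, q = 181. (Wedge: pb − ps = 19.)
The less price-elastic side of the market bears the larger share of a per-unit tax.

Buyers pay £39; producers receive £20; quantity = 181.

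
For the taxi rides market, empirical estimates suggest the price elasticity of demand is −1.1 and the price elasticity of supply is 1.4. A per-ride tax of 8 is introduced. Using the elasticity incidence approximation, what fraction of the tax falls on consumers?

Incidence ratio: consumers' share ≈ εs / (εs + |εd|) = 1.4 / (1.4 + 1.1) = 0.56.
Supply is the more elastic side, so consumers bear the larger share.

Consumers' share ≈ 0.56.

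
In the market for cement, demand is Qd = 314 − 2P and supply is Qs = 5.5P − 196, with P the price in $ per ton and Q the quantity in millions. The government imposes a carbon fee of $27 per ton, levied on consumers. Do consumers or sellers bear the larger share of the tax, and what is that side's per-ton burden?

Before the tax: set 314 − 2P = 5.5P − 196 → P* = $68, Q* = 178.
With the tax collected from consumers, demand (in seller-price terms) shifts: Qd = 314 − 2(P + 27).
Solving gives Q = 138.4 with consumers paying $87.8 and sellers receiving $60.8 (the $27 wedge).
Per-ton burden: consumers $19.8, sellers $7.2.
Consumers take the larger share because demand is less price-elastic here (demand slope 2 vs supply slope 5.5).
The less price-elastic side of the market bears the larger share of a per-unit tax.

Consumers bear the larger share: $19.8 per ton.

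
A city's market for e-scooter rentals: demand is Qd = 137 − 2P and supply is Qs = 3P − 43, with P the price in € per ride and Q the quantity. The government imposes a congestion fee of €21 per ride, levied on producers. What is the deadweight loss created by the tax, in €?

Deadweight loss = €264.6.

Before the tax: set 137 − 2P = 3P − 43 → P* = €36, Q* = 65.
With the tax collected from producers, supply shifts: Qs = 3(P − 21) − 43.
Solving gives Q = 39.8 with buyers paying €48.6 and producers receiving €27.6 (the €21 wedge).
Quantity falls by |ΔQ| = |65 − 39.8| = 25.2.
DWL = ½ · t · |ΔQ| = ½ · 21 · 25.2 = €264.6.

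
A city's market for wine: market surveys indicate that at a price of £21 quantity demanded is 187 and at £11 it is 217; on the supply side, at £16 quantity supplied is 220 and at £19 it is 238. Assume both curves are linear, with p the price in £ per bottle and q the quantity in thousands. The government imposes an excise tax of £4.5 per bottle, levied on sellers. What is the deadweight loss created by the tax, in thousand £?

Deadweight loss = £20.25 thousand.

Demand slope: (217 − 187)/(11 − 21) = -3, so qd = 250 − 3p.
Supply slope: (238 − 220)/(19 − 16) = 6, so qs = 6p + 124.
Before the tax: set 250 − 3p = 6p + 124 → p* = £14, q* = 208.
With the tax collected from sellers, supply shifts: qs = 6(p − 4.5) + 124.
New equilibrium: buyers pay £17, sellers receive £12.5, q = 199. (Wedge: pb − ps = 4.5.)
Quantity falls by |ΔQ| = |208 − 199| = 9.
DWL = ½ · t · |ΔQ| = ½ · 4.5 · 9 = £20.25.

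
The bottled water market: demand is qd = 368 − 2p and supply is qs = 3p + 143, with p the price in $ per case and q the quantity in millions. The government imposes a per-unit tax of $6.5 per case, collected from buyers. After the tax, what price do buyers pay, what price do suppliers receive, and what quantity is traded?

Buyers pay $48.9; suppliers receive $42.4; quantity = 270.2.

Without the tax, 368 − 2p = 3p + 143 gives 5p = 225, so p* = $45 and q* = 278.
With the tax collected from buyers, demand (in seller-price terms) shifts: qd = 368 − 2(p + 6.5).
New equilibrium: buyers pay $48.9, suppliers receive $42.4, q = 270.2. (Wedge: pb − ps = 6.5.)
The less price-elastic side of the market bears the larger share of a per-unit tax.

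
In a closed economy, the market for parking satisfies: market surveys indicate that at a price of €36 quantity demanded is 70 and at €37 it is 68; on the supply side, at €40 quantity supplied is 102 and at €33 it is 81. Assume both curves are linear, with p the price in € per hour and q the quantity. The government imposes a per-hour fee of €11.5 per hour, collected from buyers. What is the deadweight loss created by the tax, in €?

Deadweight loss = €79.35.

Demand slope: (68 − 70)/(37 − 36) = -2, so qd = 142 − 2p.
Supply slope: (81 − 102)/(33 − 40) = 3, so qs = 3p − 18.
Without the tax, 142 − 2p = 3p − 18 gives 5p = 160, so p* = €32 and q* = 78.
With the tax collected from buyers, demand (in seller-price terms) shifts: qd = 142 − 2(p + 11.5).
New equilibrium: buyers pay €38.9, producers receive €27.4, q = 64.2. (Wedge: pb − ps = 11.5.)
Quantity falls by |ΔQ| = |78 − 64.2| = 13.8.
DWL = ½ · t · |ΔQ| = ½ · 11.5 · 13.8 = €79.35.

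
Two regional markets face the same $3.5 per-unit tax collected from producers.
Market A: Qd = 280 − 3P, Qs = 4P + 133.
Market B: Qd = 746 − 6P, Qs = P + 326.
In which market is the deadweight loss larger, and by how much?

Market A, by $5.25.

Market A: pre-tax P* = $21, Q* = 217; post-tax Q = 211; deadweight loss = $10.5.
Market B: pre-tax P* = $60, Q* = 386; post-tax Q = 383; deadweight loss = $5.25.
Difference: $10.5 vs $5.25 → market A is larger by $5.25.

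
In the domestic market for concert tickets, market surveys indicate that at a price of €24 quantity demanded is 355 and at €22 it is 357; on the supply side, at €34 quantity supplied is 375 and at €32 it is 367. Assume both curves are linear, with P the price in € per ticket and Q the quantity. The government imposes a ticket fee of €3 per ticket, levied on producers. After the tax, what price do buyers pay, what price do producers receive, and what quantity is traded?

Buyers pay €30.4; producers receive €27.4; quantity = 348.6.

Demand slope: (357 − 355)/(22 − 24) = -1, so Qd = 379 − P.
Supply slope: (367 − 375)/(32 − 34) = 4, so Qs = 4P + 239.
Without the tax, 379 − P = 4P + 239 gives 5P = 140, so P* = €28 and Q* = 351.
With the tax collected from producers, supply shifts: Qs = 4(P − 3) + 239.
New equilibrium: buyers pay €30.4, producers receive €27.4, Q = 348.6. (Wedge: Pb − Ps = 3.)
The less price-elastic side of the market bears the larger share of a per-unit tax.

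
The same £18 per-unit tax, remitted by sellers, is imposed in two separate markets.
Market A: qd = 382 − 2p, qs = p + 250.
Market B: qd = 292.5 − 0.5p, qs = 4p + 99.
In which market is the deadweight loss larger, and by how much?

Market A: pre-tax p* = £44, q* = 294; post-tax q = 282; deadweight loss = £108.
Market B: pre-tax p* = £43, q* = 271; post-tax q = 263; deadweight loss = £72.
Difference: £108 vs £72 → market A is larger by £36.

Market A, by £36.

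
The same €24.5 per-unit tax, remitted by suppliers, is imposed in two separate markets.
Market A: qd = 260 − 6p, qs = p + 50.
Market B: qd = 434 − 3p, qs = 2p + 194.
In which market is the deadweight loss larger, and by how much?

Market A: pre-tax p* = €30, q* = 80; post-tax q = 59; deadweight loss = €257.25.
Market B: pre-tax p* = €48, q* = 290; post-tax q = 260.6; deadweight loss = €360.15.
Difference: €257.25 vs €360.15 → market B is larger by €102.9.

Market B, by €102.9.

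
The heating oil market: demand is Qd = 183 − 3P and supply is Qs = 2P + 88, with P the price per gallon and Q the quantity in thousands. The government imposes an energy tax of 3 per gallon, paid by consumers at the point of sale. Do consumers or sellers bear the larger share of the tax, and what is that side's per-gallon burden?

Sellers bear the larger share: 1.8 per gallon.

Before the tax: set 183 − 3P = 2P + 88 → P* = 19, Q* = 126.
With the tax collected from consumers, demand (in seller-price terms) shifts: Qd = 183 − 3(P + 3).
New equilibrium: consumers pay 20.2, sellers receive 17.2, Q = 122.4. (Wedge: Pb − Ps = 3.)
Per-gallon burden: consumers 1.2, sellers 1.8.
Sellers take the larger share because supply is less price-elastic here (demand slope 3 vs supply slope 2).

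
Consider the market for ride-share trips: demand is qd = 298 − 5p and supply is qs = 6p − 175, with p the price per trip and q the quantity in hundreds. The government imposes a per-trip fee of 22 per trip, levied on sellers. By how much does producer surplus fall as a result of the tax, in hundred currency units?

Producer surplus falls by 530 hundred.

Before the tax: set 298 − 5p = 6p − 175 → p* = 43, q* = 83.
With the tax collected from sellers, supply shifts: qs = 6(p − 22) − 175.
Solving gives q = 23 with buyers paying 55 and sellers receiving 33 (the 22 wedge).
ΔPS is the trapezoid between Q = 23 and Q = 83 of height 10: ½ · (83 + 23) · 10 = 530.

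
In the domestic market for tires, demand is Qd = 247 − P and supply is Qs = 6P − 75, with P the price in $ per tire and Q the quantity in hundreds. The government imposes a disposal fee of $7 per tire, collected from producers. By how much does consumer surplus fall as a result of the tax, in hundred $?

Consumer surplus falls by $1188 hundred.

Without the tax, 247 − P = 6P − 75 gives 7P = 322, so P* = $46 and Q* = 201.
With the tax collected from producers, supply shifts: Qs = 6(P − 7) − 75.
Solving gives Q = 195 with buyers paying $52 and producers receiving $45 (the $7 wedge).
ΔCS is the trapezoid between Q = 195 and Q = 201 of height $6: ½ · (201 + 195) · 6 = $1188.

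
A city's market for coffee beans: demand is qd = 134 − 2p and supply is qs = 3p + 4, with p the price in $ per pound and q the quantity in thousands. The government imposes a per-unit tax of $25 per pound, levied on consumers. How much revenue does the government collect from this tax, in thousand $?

Tax revenue = $1300 thousand.

Without the tax, 134 − 2p = 3p + 4 gives 5p = 130, so p* = $26 and q* = 82.
With the tax collected from consumers, demand (in seller-price terms) shifts: qd = 134 − 2(p + 25).
New equilibrium: consumers pay $41, suppliers receive $16, q = 52. (Wedge: pb − ps = 25.)
Revenue = t · Q = 25 · 52 = $1300.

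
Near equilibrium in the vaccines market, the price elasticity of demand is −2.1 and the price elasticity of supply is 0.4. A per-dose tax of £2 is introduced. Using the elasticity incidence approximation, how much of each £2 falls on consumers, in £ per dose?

Incidence ratio: consumers' share ≈ εs / (εs + |εd|) = 0.4 / (0.4 + 2.1) = 0.16.
So consumers bear ≈ 0.16 × £2 = £0.32; sellers bear £1.68.

Consumers bear ≈ £0.32 per dose.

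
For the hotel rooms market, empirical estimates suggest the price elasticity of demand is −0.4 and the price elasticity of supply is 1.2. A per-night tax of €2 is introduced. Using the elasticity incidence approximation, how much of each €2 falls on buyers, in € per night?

Incidence ratio: buyers' share ≈ εs / (εs + |εd|) = 1.2 / (1.2 + 0.4) = 0.75.
So buyers bear ≈ 0.75 × €2 = €1.5; producers bear €0.5.

Buyers bear ≈ €1.5 per night.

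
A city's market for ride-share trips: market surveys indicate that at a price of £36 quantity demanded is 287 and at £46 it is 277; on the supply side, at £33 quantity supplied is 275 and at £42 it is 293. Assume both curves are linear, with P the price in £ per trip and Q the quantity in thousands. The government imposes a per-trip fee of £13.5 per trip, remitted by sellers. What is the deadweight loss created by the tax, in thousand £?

Deadweight loss = £60.75 thousand.

Demand slope: (277 − 287)/(46 − 36) = -1, so Qd = 323 − P.
Supply slope: (293 − 275)/(42 − 33) = 2, so Qs = 2P + 209.
Before the tax: set 323 − P = 2P + 209 → P* = £38, Q* = 285.
With the tax collected from sellers, supply shifts: Qs = 2(P − 13.5) + 209.
Solving gives Q = 276 with consumers paying £47 and sellers receiving £33.5 (the £13.5 wedge).
Quantity falls by |ΔQ| = |285 − 276| = 9.
DWL = ½ · t · |ΔQ| = ½ · 13.5 · 9 = £60.75.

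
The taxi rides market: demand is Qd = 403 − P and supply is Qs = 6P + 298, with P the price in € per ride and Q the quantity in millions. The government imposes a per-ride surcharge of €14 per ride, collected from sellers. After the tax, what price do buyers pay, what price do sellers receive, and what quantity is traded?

Without the tax, 403 − P = 6P + 298 gives 7P = 105, so P* = €15 and Q* = 388.
With the tax collected from sellers, supply shifts: Qs = 6(P − 14) + 298.
Solving gives Q = 376 with buyers paying €27 and sellers receiving €13 (the €14 wedge).

Buyers pay €27; sellers receive €13; quantity = 376.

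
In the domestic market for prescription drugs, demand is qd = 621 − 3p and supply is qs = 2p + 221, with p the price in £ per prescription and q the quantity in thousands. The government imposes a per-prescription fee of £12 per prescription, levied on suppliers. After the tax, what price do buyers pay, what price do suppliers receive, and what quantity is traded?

Buyers pay £84.8; suppliers receive £72.8; quantity = 366.6.

Without the tax, 621 − 3p = 2p + 221 gives 5p = 400, so p* = £80 and q* = 381.
With the tax collected from suppliers, supply shifts: qs = 2(p − 12) + 221.
New equilibrium: buyers pay £84.8, suppliers receive £72.8, q = 366.6. (Wedge: pb − ps = 12.)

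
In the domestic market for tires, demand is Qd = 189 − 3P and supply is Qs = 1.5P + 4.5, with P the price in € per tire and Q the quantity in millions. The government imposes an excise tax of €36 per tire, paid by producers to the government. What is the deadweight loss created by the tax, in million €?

Before the tax: set 189 − 3P = 1.5P + 4.5 → P* = €41, Q* = 66.
With the tax collected from producers, supply shifts: Qs = 1.5(P − 36) + 4.5.
New equilibrium: buyers pay €53, producers receive €17, Q = 30. (Wedge: Pb − Ps = 36.)
Quantity falls by |ΔQ| = |66 − 30| = 36.
DWL = ½ · t · |ΔQ| = ½ · 36 · 36 = €648.

Deadweight loss = €648 million.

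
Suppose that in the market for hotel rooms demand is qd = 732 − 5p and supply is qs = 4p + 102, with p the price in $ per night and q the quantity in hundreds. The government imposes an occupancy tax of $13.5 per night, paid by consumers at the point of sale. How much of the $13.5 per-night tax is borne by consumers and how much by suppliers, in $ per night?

Before the tax: set 732 − 5p = 4p + 102 → p* = $70, q* = 382.
With the tax collected from consumers, demand (in seller-price terms) shifts: qd = 732 − 5(p + 13.5).
New equilibrium: consumers pay $76, suppliers receive $62.5, q = 352. (Wedge: pb − ps = 13.5.)
Burden on consumers: $6; on suppliers: $7.5. (They sum to $13.5.)
The less price-elastic side of the market bears the larger share of a per-unit tax.

Consumers bear $6 per night; suppliers bear $7.5 per night.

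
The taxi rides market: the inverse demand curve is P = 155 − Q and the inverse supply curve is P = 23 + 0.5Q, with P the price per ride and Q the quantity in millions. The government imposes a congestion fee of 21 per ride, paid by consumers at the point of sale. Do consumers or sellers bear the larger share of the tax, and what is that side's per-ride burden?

Consumers bear the larger share: 14 per ride.

Rewrite in direct form: Qd = 155 − P and Qs = 2P − 46.
Without the tax, 155 − P = 2P − 46 gives 3P = 201, so P* = 67 and Q* = 88.
With the tax collected from consumers, demand (in seller-price terms) shifts: Qd = 155 − (P + 21).
Solving gives Q = 74 with consumers paying 81 and sellers receiving 60 (the 21 wedge).
Per-ride burden: consumers 14, sellers 7.
Consumers take the larger share because demand is less price-elastic here (demand slope 1 vs supply slope 2).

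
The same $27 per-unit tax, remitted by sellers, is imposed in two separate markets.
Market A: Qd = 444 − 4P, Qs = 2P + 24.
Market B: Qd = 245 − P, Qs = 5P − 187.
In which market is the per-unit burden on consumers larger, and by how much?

Market A: pre-tax P* = $70, Q* = 164; post-tax Q = 128; per-unit burden on consumers = $9.
Market B: pre-tax P* = $72, Q* = 173; post-tax Q = 150.5; per-unit burden on consumers = $22.5.
Difference: $9 vs $22.5 → market B is larger by $13.5.

Market B, by $13.5.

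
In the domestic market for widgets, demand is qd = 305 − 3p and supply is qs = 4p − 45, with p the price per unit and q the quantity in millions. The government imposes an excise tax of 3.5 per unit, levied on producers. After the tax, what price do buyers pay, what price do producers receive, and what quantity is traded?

Buyers pay 52; producers receive 48.5; quantity = 149.

Without the tax, 305 − 3p = 4p − 45 gives 7p = 350, so p* = 50 and q* = 155.
With the tax collected from producers, supply shifts: qs = 4(p − 3.5) − 45.
New equilibrium: buyers pay 52, producers receive 48.5, q = 149. (Wedge: pb − ps = 3.5.)
The less price-elastic side of the market bears the larger share of a per-unit tax.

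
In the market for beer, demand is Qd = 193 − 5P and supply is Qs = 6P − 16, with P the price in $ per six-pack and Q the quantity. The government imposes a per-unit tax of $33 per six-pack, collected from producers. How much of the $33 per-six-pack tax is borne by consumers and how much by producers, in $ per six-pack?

Without the tax, 193 − 5P = 6P − 16 gives 11P = 209, so P* = $19 and Q* = 98.
With the tax collected from producers, supply shifts: Qs = 6(P − 33) − 16.
Solving gives Q = 8 with consumers paying $37 and producers receiving $4 (the $33 wedge).
Burden on consumers: $18; on producers: $15. (They sum to $33.)
The less price-elastic side of the market bears the larger share of a per-unit tax.

Consumers bear $18 per six-pack; producers bear $15 per six-pack.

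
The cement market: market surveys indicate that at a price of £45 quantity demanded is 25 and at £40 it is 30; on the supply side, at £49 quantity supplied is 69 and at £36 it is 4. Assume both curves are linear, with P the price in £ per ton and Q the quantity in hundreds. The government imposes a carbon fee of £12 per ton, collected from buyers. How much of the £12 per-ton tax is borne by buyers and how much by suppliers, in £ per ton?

Demand slope: (30 − 25)/(40 − 45) = -1, so Qd = 70 − P.
Supply slope: (4 − 69)/(36 − 49) = 5, so Qs = 5P − 176.
Before the tax: set 70 − P = 5P − 176 → P* = £41, Q* = 29.
With the tax collected from buyers, demand (in seller-price terms) shifts: Qd = 70 − (P + 12).
New equilibrium: buyers pay £51, suppliers receive £39, Q = 19. (Wedge: Pb − Ps = 12.)
Burden on buyers: £10; on suppliers: £2. (They sum to £12.)
The less price-elastic side of the market bears the larger share of a per-unit tax.

Buyers bear £10 per ton; suppliers bear £2 per ton.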